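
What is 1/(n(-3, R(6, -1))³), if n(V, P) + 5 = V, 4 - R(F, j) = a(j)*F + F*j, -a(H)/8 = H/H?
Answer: -1/512 ≈ -0.0019531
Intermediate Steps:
a(H) = -8 (a(H) = -8*H/H = -8*1 = -8)
R(F, j) = 4 + 8*F - F*j (R(F, j) = 4 - (-8*F + F*j) = 4 + (8*F - F*j) = 4 + 8*F - F*j)
n(V, P) = -5 + V
1/(n(-3, R(6, -1))³) = 1/((-5 - 3)³) = 1/((-8)³) = 1/(-512) = -1/512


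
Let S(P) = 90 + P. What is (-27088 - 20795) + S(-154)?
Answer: -47947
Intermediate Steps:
(-27088 - 20795) + S(-154) = (-27088 - 20795) + (90 - 154) = -47883 - 64 = -47947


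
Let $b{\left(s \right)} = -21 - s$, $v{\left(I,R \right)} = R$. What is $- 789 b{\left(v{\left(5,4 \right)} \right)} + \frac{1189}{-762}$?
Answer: $\frac{15029261}{762} \approx 19723.0$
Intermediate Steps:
$- 789 b{\left(v{\left(5,4 \right)} \right)} + \frac{1189}{-762} = - 789 \left(-21 - 4\right) + \frac{1189}{-762} = - 789 \left(-21 - 4\right) + 1189 \left(- \frac{1}{762}\right) = \left(-789\right) \left(-25\right) - \frac{1189}{762} = 19725 - \frac{1189}{762} = \frac{15029261}{762}$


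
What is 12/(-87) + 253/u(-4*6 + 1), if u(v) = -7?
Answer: -7365/203 ≈ -36.281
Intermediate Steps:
12/(-87) + 253/u(-4*6 + 1) = 12/(-87) + 253/(-7) = 12*(-1/87) + 253*(-1/7) = -4/29 - 253/7 = -7365/203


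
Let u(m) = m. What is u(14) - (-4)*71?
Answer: 298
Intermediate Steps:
u(14) - (-4)*71 = 14 - (-4)*71 = 14 - 1*(-284) = 14 + 284 = 298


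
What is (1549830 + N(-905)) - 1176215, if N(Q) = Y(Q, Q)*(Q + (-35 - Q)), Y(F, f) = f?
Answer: 405290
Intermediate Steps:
N(Q) = -35*Q (N(Q) = Q*(Q + (-35 - Q)) = Q*(-35) = -35*Q)
(1549830 + N(-905)) - 1176215 = (1549830 - 35*(-905)) - 1176215 = (1549830 + 31675) - 1176215 = 1581505 - 1176215 = 405290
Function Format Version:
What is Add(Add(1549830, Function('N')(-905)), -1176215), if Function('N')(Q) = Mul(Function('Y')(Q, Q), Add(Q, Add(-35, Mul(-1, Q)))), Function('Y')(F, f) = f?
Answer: 405290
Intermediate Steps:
Function('N')(Q) = Mul(-35, Q) (Function('N')(Q) = Mul(Q, Add(Q, Add(-35, Mul(-1, Q)))) = Mul(Q, -35) = Mul(-35, Q))
Add(Add(1549830, Function('N')(-905)), -1176215) = Add(Add(1549830, Mul(-35, -905)), -1176215) = Add(Add(1549830, 31675), -1176215) = Add(1581505, -1176215) = 405290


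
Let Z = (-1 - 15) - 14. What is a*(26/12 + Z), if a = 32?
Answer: -2672/3 ≈ -890.67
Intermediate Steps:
Z = -30 (Z = -16 - 14 = -30)
a*(26/12 + Z) = 32*(26/12 - 30) = 32*(26*(1/12) - 30) = 32*(13/6 - 30) = 32*(-167/6) = -2672/3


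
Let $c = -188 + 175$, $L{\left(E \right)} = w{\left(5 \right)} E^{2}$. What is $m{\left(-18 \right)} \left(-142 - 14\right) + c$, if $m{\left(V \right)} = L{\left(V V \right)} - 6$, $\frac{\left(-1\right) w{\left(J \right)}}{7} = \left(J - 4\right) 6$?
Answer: $687803675$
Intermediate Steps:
$w{\left(J \right)} = 168 - 42 J$ ($w{\left(J \right)} = - 7 \left(J - 4\right) 6 = - 7 \left(-4 + J\right) 6 = - 7 \left(-24 + 6 J\right) = 168 - 42 J$)
$L{\left(E \right)} = - 42 E^{2}$ ($L{\left(E \right)} = \left(168 - 210\right) E^{2} = - 42 E^{2}$)
$c = -13$
$m{\left(V \right)} = -6 - 42 V^{4}$ ($m{\left(V \right)} = - 42 \left(V V\right)^{2} - 6 = - 42 \left(V^{2}\right)^{2} - 6 = - 42 V^{4} - 6 = -6 - 42 V^{4}$)
$m{\left(-18 \right)} \left(-142 - 14\right) + c = \left(-6 - 42 \left(-18\right)^{4}\right) \left(-142 - 14\right) - 13 = \left(-6 - 4408992\right) \left(-142 - 14\right) - 13 = \left(-6 - 4408992\right) \left(-156\right) - 13 = \left(-4408998\right) \left(-156\right) - 13 = 687803688 - 13 = 687803675$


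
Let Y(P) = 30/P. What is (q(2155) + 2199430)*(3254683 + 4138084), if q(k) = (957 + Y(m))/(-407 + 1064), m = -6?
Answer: 10682743942400354/657 ≈ 1.6260e+13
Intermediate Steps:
q(k) = 952/657 (q(k) = (957 + 30/(-6))/(-407 + 1064) = (957 + 30*(-1/6))/657 = (957 - 5)*(1/657) = 952*(1/657) = 952/657)
(q(2155) + 2199430)*(3254683 + 4138084) = (952/657 + 2199430)*(3254683 + 4138084) = (1445026462/657)*7392767 = 10682743942400354/657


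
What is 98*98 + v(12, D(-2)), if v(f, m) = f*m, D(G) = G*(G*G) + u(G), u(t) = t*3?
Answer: 9436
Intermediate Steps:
u(t) = 3*t
D(G) = G³ + 3*G (D(G) = G*(G*G) + 3*G = G*G² + 3*G = G³ + 3*G)
98*98 + v(12, D(-2)) = 98*98 + 12*(-2*(3 + (-2)²)) = 9604 + 12*(-2*(3 + 4)) = 9604 + 12*(-2*7) = 9604 + 12*(-14) = 9604 - 168 = 9436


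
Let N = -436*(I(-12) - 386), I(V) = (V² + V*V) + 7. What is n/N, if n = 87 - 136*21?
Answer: -213/3052 ≈ -0.069790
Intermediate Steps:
I(V) = 7 + 2*V² (I(V) = (V² + V²) + 7 = 2*V² + 7 = 7 + 2*V²)
N = 39676 (N = -436*((7 + 2*(-12)²) - 386) = -436*((7 + 2*144) - 386) = -436*((7 + 288) - 386) = -436*(295 - 386) = -436*(-91) = 39676)
n = -2769 (n = 87 - 2856 = -2769)
n/N = -2769/39676 = -2769*1/39676 = -213/3052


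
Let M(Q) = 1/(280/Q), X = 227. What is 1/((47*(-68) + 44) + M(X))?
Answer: -280/882333 ≈ -0.00031734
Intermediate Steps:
M(Q) = Q/280
1/((47*(-68) + 44) + M(X)) = 1/((47*(-68) + 44) + (1/280)*227) = 1/((-3196 + 44) + 227/280) = 1/(-3152 + 227/280) = 1/(-882333/280) = -280/882333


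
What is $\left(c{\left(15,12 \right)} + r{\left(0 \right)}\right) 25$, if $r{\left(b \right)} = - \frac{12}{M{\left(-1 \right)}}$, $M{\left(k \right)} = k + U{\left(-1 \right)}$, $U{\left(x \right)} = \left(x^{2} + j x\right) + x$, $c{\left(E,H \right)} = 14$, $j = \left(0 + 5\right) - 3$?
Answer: $450$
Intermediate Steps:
$j = 2$ ($j = 5 - 3 = 2$)
$U{\left(x \right)} = x^{2} + 3 x$ ($U{\left(x \right)} = \left(x^{2} + 2 x\right) + x = x^{2} + 3 x$)
$M{\left(k \right)} = -2 + k$ ($M{\left(k \right)} = k - \left(3 - 1\right) = k - 2 = -2 + k$)
$r{\left(b \right)} = 4$ ($r{\left(b \right)} = - \frac{12}{-2 - 1} = - \frac{12}{-3} = \left(-12\right) \left(- \frac{1}{3}\right) = 4$)
$\left(c{\left(15,12 \right)} + r{\left(0 \right)}\right) 25 = \left(14 + 4\right) 25 = 18 \cdot 25 = 450$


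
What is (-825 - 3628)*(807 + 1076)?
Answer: -8384999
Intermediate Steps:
(-825 - 3628)*(807 + 1076) = -4453*1883 = -8384999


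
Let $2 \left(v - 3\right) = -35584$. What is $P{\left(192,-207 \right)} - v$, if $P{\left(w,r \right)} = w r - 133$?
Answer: $-22088$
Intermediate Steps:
$v = -17789$ ($v = 3 + \frac{1}{2} \left(-35584\right) = 3 - 17792 = -17789$)
$P{\left(w,r \right)} = -133 + r w$ ($P{\left(w,r \right)} = r w - 133 = -133 + r w$)
$P{\left(192,-207 \right)} - v = \left(-133 - 39744\right) - -17789 = \left(-133 - 39744\right) + 17789 = -39877 + 17789 = -22088$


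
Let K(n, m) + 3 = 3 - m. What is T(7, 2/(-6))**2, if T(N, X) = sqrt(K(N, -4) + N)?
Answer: 11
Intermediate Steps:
K(n, m) = -m (K(n, m) = -3 + (3 - m) = -m)
T(N, X) = sqrt(4 + N) (T(N, X) = sqrt(-1*(-4) + N) = sqrt(4 + N))
T(7, 2/(-6))**2 = (sqrt(4 + 7))**2 = (sqrt(11))**2 = 11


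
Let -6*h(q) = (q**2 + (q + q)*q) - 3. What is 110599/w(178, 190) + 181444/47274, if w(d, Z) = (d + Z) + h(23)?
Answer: 2623663651/2458248 ≈ 1067.3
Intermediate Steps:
h(q) = 1/2 - q**2/2 (h(q) = -((q**2 + (q + q)*q) - 3)/6 = -((q**2 + (2*q)*q) - 3)/6 = -((q**2 + 2*q**2) - 3)/6 = -(3*q**2 - 3)/6 = -(-3 + 3*q**2)/6 = 1/2 - q**2/2)
w(d, Z) = -264 + Z + d (w(d, Z) = (d + Z) + (1/2 - 1/2*23**2) = (Z + d) + (1/2 - 1/2*529) = (Z + d) + (1/2 - 529/2) = (Z + d) - 264 = -264 + Z + d)
110599/w(178, 190) + 181444/47274 = 110599/(-264 + 190 + 178) + 181444/47274 = 110599/104 + 181444*(1/47274) = 110599*(1/104) + 90722/23637 = 110599/104 + 90722/23637 = 2623663651/2458248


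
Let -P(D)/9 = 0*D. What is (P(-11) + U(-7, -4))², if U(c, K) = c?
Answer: 49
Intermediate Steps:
P(D) = 0 (P(D) = -0*D = -9*0 = 0)
(P(-11) + U(-7, -4))² = (0 - 7)² = (-7)² = 49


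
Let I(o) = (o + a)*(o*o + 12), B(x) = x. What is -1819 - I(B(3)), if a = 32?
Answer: -2554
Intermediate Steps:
I(o) = (12 + o**2)*(32 + o) (I(o) = (o + 32)*(o*o + 12) = (32 + o)*(o**2 + 12) = (32 + o)*(12 + o**2) = (12 + o**2)*(32 + o))
-1819 - I(B(3)) = -1819 - (384 + 3**3 + 12*3 + 32*3**2) = -1819 - (384 + 27 + 36 + 32*9) = -1819 - (384 + 27 + 36 + 288) = -1819 - 1*735 = -1819 - 735 = -2554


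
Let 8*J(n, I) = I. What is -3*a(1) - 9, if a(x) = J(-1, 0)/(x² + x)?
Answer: -9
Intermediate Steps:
J(n, I) = I/8
a(x) = 0 (a(x) = ((⅛)*0)/(x² + x) = 0/(x + x²) = 0)
-3*a(1) - 9 = -3*0 - 9 = 0 - 9 = -9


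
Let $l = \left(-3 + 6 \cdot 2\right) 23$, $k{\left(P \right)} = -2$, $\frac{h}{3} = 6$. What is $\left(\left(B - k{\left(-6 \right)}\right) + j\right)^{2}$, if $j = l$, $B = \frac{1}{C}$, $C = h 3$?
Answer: $\frac{127396369}{2916} \approx 43689.0$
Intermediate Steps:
$h = 18$ ($h = 3 \cdot 6 = 18$)
$C = 54$ ($C = 18 \cdot 3 = 54$)
$B = \frac{1}{54} \approx 0.018519$
$l = 207$ ($l = \left(-3 + 12\right) 23 = 9 \cdot 23 = 207$)
$j = 207$
$\left(\left(B - k{\left(-6 \right)}\right) + j\right)^{2} = \left(\left(\frac{1}{54} - -2\right) + 207\right)^{2} = \left(\left(\frac{1}{54} + 2\right) + 207\right)^{2} = \left(\frac{109}{54} + 207\right)^{2} = \left(\frac{11287}{54}\right)^{2} = \frac{127396369}{2916}$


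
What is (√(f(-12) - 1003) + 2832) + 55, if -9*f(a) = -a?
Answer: 2887 + I*√9039/3 ≈ 2887.0 + 31.691*I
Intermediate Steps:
f(a) = a/9 (f(a) = -(-1)*a/9 = a/9)
(√(f(-12) - 1003) + 2832) + 55 = (√((⅑)*(-12) - 1003) + 2832) + 55 = (√(-4/3 - 1003) + 2832) + 55 = (√(-3013/3) + 2832) + 55 = (I*√9039/3 + 2832) + 55 = (2832 + I*√9039/3) + 55 = 2887 + I*√9039/3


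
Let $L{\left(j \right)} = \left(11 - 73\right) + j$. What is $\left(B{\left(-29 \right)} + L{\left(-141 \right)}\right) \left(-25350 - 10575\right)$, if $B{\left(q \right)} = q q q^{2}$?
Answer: $-25401777150$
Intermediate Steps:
$B{\left(q \right)} = q^{4}$ ($B{\left(q \right)} = q^{2} q^{2} = q^{4}$)
$L{\left(j \right)} = -62 + j$
$\left(B{\left(-29 \right)} + L{\left(-141 \right)}\right) \left(-25350 - 10575\right) = \left(\left(-29\right)^{4} - 203\right) \left(-25350 - 10575\right) = \left(707281 - 203\right) \left(-35925\right) = 707078 \left(-35925\right) = -25401777150$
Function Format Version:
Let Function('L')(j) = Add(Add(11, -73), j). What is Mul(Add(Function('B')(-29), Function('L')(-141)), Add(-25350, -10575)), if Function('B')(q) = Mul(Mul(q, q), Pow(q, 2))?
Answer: -25401777150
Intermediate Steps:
Function('B')(q) = Pow(q, 4) (Function('B')(q) = Mul(Pow(q, 2), Pow(q, 2)) = Pow(q, 4))
Function('L')(j) = Add(-62, j)
Mul(Add(Function('B')(-29), Function('L')(-141)), Add(-25350, -10575)) = Mul(Add(Pow(-29, 4), Add(-62, -141)), Add(-25350, -10575)) = Mul(Add(707281, -203), -35925) = Mul(707078, -35925) = -25401777150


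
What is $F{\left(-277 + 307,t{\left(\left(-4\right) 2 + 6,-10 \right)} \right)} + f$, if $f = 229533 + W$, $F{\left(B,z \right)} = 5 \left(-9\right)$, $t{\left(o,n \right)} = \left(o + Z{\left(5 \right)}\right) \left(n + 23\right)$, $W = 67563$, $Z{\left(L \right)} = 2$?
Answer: $297051$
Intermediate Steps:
$t{\left(o,n \right)} = \left(2 + o\right) \left(23 + n\right)$ ($t{\left(o,n \right)} = \left(o + 2\right) \left(n + 23\right) = \left(2 + o\right) \left(23 + n\right)$)
$F{\left(B,z \right)} = -45$
$f = 297096$ ($f = 229533 + 67563 = 297096$)
$F{\left(-277 + 307,t{\left(\left(-4\right) 2 + 6,-10 \right)} \right)} + f = -45 + 297096 = 297051$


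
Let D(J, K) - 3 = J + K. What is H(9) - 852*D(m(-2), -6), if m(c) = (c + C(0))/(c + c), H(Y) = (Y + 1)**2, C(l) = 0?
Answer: 2230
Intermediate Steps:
H(Y) = (1 + Y)**2
m(c) = 1/2 (m(c) = (c + 0)/(c + c) = c/((2*c)) = c*(1/(2*c)) = 1/2)
D(J, K) = 3 + J + K (D(J, K) = 3 + (J + K) = 3 + J + K)
H(9) - 852*D(m(-2), -6) = (1 + 9)**2 - 852*(3 + 1/2 - 6) = 10**2 - 852*(-5/2) = 100 + 2130 = 2230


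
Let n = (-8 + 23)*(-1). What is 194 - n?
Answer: 209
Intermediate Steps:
n = -15 (n = 15*(-1) = -15)
194 - n = 194 - 1*(-15) = 194 + 15 = 209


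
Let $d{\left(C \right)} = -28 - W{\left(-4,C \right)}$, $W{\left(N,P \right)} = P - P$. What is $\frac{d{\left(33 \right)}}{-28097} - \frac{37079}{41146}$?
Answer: $- \frac{148665225}{165154166} \approx -0.90016$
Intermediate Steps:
$W{\left(N,P \right)} = 0$
$d{\left(C \right)} = -28$ ($d{\left(C \right)} = -28 - 0 = -28 + 0 = -28$)
$\frac{d{\left(33 \right)}}{-28097} - \frac{37079}{41146} = - \frac{28}{-28097} - \frac{37079}{41146} = \left(-28\right) \left(- \frac{1}{28097}\right) - \frac{5297}{5878} = \frac{28}{28097} - \frac{5297}{5878} = - \frac{148665225}{165154166}$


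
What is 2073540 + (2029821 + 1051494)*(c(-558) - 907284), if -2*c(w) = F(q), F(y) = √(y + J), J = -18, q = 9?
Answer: -2795625724920 - 9243945*I/2 ≈ -2.7956e+12 - 4.622e+6*I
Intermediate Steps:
F(y) = √(-18 + y) (F(y) = √(y - 18) = √(-18 + y))
c(w) = -3*I/2 (c(w) = -√(-18 + 9)/2 = -3*I/2)
2073540 + (2029821 + 1051494)*(c(-558) - 907284) = 2073540 + (2029821 + 1051494)*(-3*I/2 - 907284) = 2073540 + 3081315*(-907284 - 3*I/2) = 2073540 + (-2795627798460 - 9243945*I/2) = -2795625724920 - 9243945*I/2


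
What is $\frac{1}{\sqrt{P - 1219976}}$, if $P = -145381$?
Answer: $- \frac{i \sqrt{1365357}}{1365357} \approx - 0.00085581 i$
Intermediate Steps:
$\frac{1}{\sqrt{P - 1219976}} = \frac{1}{\sqrt{-145381 - 1219976}} = \frac{1}{\sqrt{-1365357}} = \frac{1}{i \sqrt{1365357}} = - \frac{i \sqrt{1365357}}{1365357}$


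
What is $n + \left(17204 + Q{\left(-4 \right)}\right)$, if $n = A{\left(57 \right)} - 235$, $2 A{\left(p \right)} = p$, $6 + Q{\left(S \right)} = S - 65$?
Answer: $\frac{33845}{2} \approx 16923.0$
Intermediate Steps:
$Q{\left(S \right)} = -71 + S$ ($Q{\left(S \right)} = -6 + \left(S - 65\right) = -6 + \left(-65 + S\right) = -71 + S$)
$A{\left(p \right)} = \frac{p}{2}$
$n = - \frac{413}{2}$ ($n = \frac{1}{2} \cdot 57 - 235 = \frac{57}{2} - 235 = - \frac{413}{2} \approx -206.5$)
$n + \left(17204 + Q{\left(-4 \right)}\right) = - \frac{413}{2} + \left(17204 - 75\right) = - \frac{413}{2} + 17129 = \frac{33845}{2}$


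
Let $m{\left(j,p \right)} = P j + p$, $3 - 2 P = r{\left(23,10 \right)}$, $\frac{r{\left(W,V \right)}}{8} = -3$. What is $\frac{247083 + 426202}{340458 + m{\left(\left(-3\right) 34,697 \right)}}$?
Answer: $\frac{673285}{339778} \approx 1.9815$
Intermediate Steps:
$r{\left(W,V \right)} = -24$ ($r{\left(W,V \right)} = 8 \left(-3\right) = -24$)
$P = \frac{27}{2}$ ($P = \frac{3}{2} - -12 = \frac{3}{2} + 12 = \frac{27}{2} \approx 13.5$)
$m{\left(j,p \right)} = p + \frac{27 j}{2}$ ($m{\left(j,p \right)} = \frac{27 j}{2} + p = p + \frac{27 j}{2}$)
$\frac{247083 + 426202}{340458 + m{\left(\left(-3\right) 34,697 \right)}} = \frac{247083 + 426202}{340458 + \left(697 + \frac{27 \left(\left(-3\right) 34\right)}{2}\right)} = \frac{673285}{340458 + \left(697 + \frac{27}{2} \left(-102\right)\right)} = \frac{673285}{340458 + \left(697 - 1377\right)} = \frac{673285}{340458 - 680} = \frac{673285}{339778}$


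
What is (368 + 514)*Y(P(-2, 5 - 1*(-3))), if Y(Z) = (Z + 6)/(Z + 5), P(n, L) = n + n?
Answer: 1764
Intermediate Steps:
P(n, L) = 2*n
Y(Z) = (6 + Z)/(5 + Z)
(368 + 514)*Y(P(-2, 5 - 1*(-3))) = (368 + 514)*((6 + 2*(-2))/(5 + 2*(-2))) = 882*((6 - 4)/(5 - 4)) = 882*(2/1) = 882*(1*2) = 882*2 = 1764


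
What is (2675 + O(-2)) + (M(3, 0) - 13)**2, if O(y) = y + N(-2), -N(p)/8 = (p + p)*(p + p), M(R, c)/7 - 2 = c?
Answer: 2546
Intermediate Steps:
M(R, c) = 14 + 7*c
N(p) = -32*p**2 (N(p) = -8*(p + p)*(p + p) = -8*2*p*2*p = -32*p**2)
O(y) = -128 + y (O(y) = y - 32*(-2)**2 = y - 32*4 = y - 128 = -128 + y)
(2675 + O(-2)) + (M(3, 0) - 13)**2 = (2675 + (-128 - 2)) + ((14 + 7*0) - 13)**2 = (2675 - 130) + ((14 + 0) - 13)**2 = 2545 + (14 - 13)**2 = 2545 + 1**2 = 2545 + 1 = 2546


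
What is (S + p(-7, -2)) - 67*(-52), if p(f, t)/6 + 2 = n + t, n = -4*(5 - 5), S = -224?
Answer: 3236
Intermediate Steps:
n = 0 (n = -4*0 = 0)
p(f, t) = -12 + 6*t (p(f, t) = -12 + 6*(0 + t) = -12 + 6*t)
(S + p(-7, -2)) - 67*(-52) = (-224 + (-12 + 6*(-2))) - 67*(-52) = (-224 + (-12 - 12)) + 3484 = (-224 - 24) + 3484 = -248 + 3484 = 3236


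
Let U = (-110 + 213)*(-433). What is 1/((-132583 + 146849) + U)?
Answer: -1/30333 ≈ -3.2967e-5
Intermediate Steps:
U = -44599 (U = 103*(-433) = -44599)
1/((-132583 + 146849) + U) = 1/((-132583 + 146849) - 44599) = 1/(14266 - 44599) = 1/(-30333) = -1/30333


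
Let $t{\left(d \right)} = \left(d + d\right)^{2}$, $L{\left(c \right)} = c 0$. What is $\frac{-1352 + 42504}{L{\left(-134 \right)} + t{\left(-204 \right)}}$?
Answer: $\frac{643}{2601} \approx 0.24721$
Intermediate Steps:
$L{\left(c \right)} = 0$
$t{\left(d \right)} = 4 d^{2}$ ($t{\left(d \right)} = \left(2 d\right)^{2} = 4 d^{2}$)
$\frac{-1352 + 42504}{L{\left(-134 \right)} + t{\left(-204 \right)}} = \frac{-1352 + 42504}{0 + 4 \left(-204\right)^{2}} = \frac{41152}{0 + 4 \cdot 41616} = \frac{41152}{0 + 166464} = \frac{41152}{166464} = 41152 \cdot \frac{1}{166464} = \frac{643}{2601}$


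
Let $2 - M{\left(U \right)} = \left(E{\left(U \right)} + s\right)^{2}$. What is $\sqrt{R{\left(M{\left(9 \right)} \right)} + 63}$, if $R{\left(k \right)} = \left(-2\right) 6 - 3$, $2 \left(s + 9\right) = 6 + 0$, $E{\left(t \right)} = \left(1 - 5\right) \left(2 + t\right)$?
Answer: $4 \sqrt{3} \approx 6.9282$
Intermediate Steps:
$E{\left(t \right)} = -8 - 4 t$ ($E{\left(t \right)} = - 4 \left(2 + t\right) = -8 - 4 t$)
$s = -6$ ($s = -9 + \frac{6 + 0}{2} = -9 + \frac{1}{2} \cdot 6 = -9 + 3 = -6$)
$M{\left(U \right)} = 2 - \left(-14 - 4 U\right)^{2}$ ($M{\left(U \right)} = 2 - \left(\left(-8 - 4 U\right) - 6\right)^{2} = 2 - \left(-14 - 4 U\right)^{2}$)
$R{\left(k \right)} = -15$ ($R{\left(k \right)} = -12 - 3 = -15$)
$\sqrt{R{\left(M{\left(9 \right)} \right)} + 63} = \sqrt{-15 + 63} = \sqrt{48} = 4 \sqrt{3}$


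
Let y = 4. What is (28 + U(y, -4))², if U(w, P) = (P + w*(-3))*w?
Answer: 1296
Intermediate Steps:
U(w, P) = w*(P - 3*w) (U(w, P) = (P - 3*w)*w = w*(P - 3*w))
(28 + U(y, -4))² = (28 + 4*(-4 - 3*4))² = (28 + 4*(-4 - 12))² = (28 + 4*(-16))² = (28 - 64)² = (-36)² = 1296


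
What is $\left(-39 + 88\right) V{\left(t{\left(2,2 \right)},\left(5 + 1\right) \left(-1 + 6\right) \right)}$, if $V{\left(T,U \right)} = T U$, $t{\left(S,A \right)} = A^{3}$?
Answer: $11760$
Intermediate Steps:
$\left(-39 + 88\right) V{\left(t{\left(2,2 \right)},\left(5 + 1\right) \left(-1 + 6\right) \right)} = \left(-39 + 88\right) 2^{3} \left(5 + 1\right) \left(-1 + 6\right) = 49 \cdot 8 \cdot 6 \cdot 5 = 49 \cdot 8 \cdot 30 = 49 \cdot 240 = 11760$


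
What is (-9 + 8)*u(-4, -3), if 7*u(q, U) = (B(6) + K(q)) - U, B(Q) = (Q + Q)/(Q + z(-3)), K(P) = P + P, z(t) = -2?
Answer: 2/7 ≈ 0.28571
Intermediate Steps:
K(P) = 2*P
B(Q) = 2*Q/(-2 + Q) (B(Q) = (Q + Q)/(Q - 2) = (2*Q)/(-2 + Q) = 2*Q/(-2 + Q))
u(q, U) = 3/7 - U/7 + 2*q/7 (u(q, U) = ((2*6/(-2 + 6) + 2*q) - U)/7 = ((2*6/4 + 2*q) - U)/7 = ((2*6*(¼) + 2*q) - U)/7 = ((3 + 2*q) - U)/7 = (3 - U + 2*q)/7 = 3/7 - U/7 + 2*q/7)
(-9 + 8)*u(-4, -3) = (-9 + 8)*(3/7 - ⅐*(-3) + (2/7)*(-4)) = -(3/7 + 3/7 - 8/7) = -1*(-2/7) = 2/7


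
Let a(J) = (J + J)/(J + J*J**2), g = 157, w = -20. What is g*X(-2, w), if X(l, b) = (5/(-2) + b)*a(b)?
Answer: -7065/401 ≈ -17.618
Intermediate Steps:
a(J) = 2*J/(J + J**3) (a(J) = (2*J)/(J + J**3) = 2*J/(J + J**3))
X(l, b) = 2*(-5/2 + b)/(1 + b**2) (X(l, b) = (5/(-2) + b)*(2/(1 + b**2)) = (5*(-1/2) + b)*(2/(1 + b**2)) = (-5/2 + b)*(2/(1 + b**2)) = 2*(-5/2 + b)/(1 + b**2))
g*X(-2, w) = 157*((-5 + 2*(-20))/(1 + (-20)**2)) = 157*((-5 - 40)/(1 + 400)) = 157*(-45/401) = -7065/401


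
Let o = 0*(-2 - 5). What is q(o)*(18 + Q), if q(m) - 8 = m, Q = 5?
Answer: 184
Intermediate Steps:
o = 0 (o = 0*(-7) = 0)
q(m) = 8 + m
q(o)*(18 + Q) = (8 + 0)*(18 + 5) = 8*23 = 184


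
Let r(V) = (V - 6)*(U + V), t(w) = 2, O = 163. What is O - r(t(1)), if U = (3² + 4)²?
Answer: 847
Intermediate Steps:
U = 169 (U = (9 + 4)² = 13² = 169)
r(V) = (-6 + V)*(169 + V) (r(V) = (V - 6)*(169 + V) = (-6 + V)*(169 + V))
O - r(t(1)) = 163 - (-1014 + 2² + 163*2) = 163 - (-1014 + 4 + 326) = 163 - 1*(-684) = 163 + 684 = 847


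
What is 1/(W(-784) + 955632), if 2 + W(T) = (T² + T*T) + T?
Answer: 1/2184158 ≈ 4.5784e-7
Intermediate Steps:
W(T) = -2 + T + 2*T² (W(T) = -2 + ((T² + T*T) + T) = -2 + ((T² + T²) + T) = -2 + (2*T² + T) = -2 + (T + 2*T²) = -2 + T + 2*T²)
1/(W(-784) + 955632) = 1/((-2 - 784 + 2*(-784)²) + 955632) = 1/((-2 - 784 + 2*614656) + 955632) = 1/((-2 - 784 + 1229312) + 955632) = 1/(1228526 + 955632) = 1/2184158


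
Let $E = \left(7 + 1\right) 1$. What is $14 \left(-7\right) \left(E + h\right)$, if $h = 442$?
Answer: $-44100$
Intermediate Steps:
$E = 8$ ($E = 8 \cdot 1 = 8$)
$14 \left(-7\right) \left(E + h\right) = 14 \left(-7\right) \left(8 + 442\right) = \left(-98\right) 450 = -44100$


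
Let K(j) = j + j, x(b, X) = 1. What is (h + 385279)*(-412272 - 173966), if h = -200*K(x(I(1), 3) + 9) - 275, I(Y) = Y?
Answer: -223359022952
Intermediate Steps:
K(j) = 2*j
h = -4275 (h = -400*(1 + 9) - 275 = -400*10 - 275 = -200*20 - 275 = -4000 - 275 = -4275)
(h + 385279)*(-412272 - 173966) = (-4275 + 385279)*(-412272 - 173966) = 381004*(-586238) = -223359022952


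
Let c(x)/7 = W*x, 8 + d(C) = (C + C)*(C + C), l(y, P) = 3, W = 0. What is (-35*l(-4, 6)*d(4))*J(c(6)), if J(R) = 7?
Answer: -41160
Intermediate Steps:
d(C) = -8 + 4*C² (d(C) = -8 + (C + C)*(C + C) = -8 + (2*C)*(2*C) = -8 + 4*C²)
c(x) = 0 (c(x) = 7*(0*x) = 7*0 = 0)
(-35*l(-4, 6)*d(4))*J(c(6)) = -105*(-8 + 4*4²)*7 = -105*(-8 + 4*16)*7 = -105*(-8 + 64)*7 = -105*56*7 = -35*168*7 = -5880*7 = -41160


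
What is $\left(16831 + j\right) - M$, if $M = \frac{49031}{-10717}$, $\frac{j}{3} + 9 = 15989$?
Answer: $\frac{694199838}{10717} \approx 64776.0$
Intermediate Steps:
$j = 47940$ ($j = -27 + 3 \cdot 15989 = -27 + 47967 = 47940$)
$M = - \frac{49031}{10717}$ ($M = 49031 \left(- \frac{1}{10717}\right) = - \frac{49031}{10717} \approx -4.5751$)
$\left(16831 + j\right) - M = \left(16831 + 47940\right) - - \frac{49031}{10717} = 64771 + \frac{49031}{10717} = \frac{694199838}{10717}$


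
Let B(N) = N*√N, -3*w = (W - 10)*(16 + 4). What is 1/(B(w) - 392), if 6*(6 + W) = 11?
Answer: 35721/62762993 + 57375*√34/251051972 ≈ 0.0019017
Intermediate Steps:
W = -25/6 (W = -6 + (⅙)*11 = -6 + 11/6 = -25/6 ≈ -4.1667)
w = 850/9 (w = -(-25/6 - 10)*(16 + 4)/3 = -(-85)*20/18 = -⅓*(-850/3) = 850/9 ≈ 94.444)
B(N) = N^(3/2)
1/(B(w) - 392) = 1/((850/9)^(3/2) - 392) = 1/(4250*√34/27 - 392) = 1/(-392 + 4250*√34/27)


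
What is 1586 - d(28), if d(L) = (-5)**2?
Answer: 1561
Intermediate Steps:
d(L) = 25
1586 - d(28) = 1586 - 1*25 = 1586 - 25 = 1561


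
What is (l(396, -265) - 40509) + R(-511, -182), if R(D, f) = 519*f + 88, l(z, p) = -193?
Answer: -135072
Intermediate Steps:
R(D, f) = 88 + 519*f
(l(396, -265) - 40509) + R(-511, -182) = (-193 - 40509) + (88 + 519*(-182)) = -40702 + (88 - 94458) = -40702 - 94370 = -135072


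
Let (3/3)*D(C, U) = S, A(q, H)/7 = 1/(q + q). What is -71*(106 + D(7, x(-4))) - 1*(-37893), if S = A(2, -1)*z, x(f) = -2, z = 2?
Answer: 60237/2 ≈ 30119.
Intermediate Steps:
A(q, H) = 7/(2*q) (A(q, H) = 7/(q + q) = 7/((2*q)) = 7*(1/(2*q)) = 7/(2*q))
S = 7/2 (S = ((7/2)/2)*2 = ((7/2)*(½))*2 = (7/4)*2 = 7/2 ≈ 3.5000)
D(C, U) = 7/2
-71*(106 + D(7, x(-4))) - 1*(-37893) = -71*(106 + 7/2) - 1*(-37893) = -71*219/2 + 37893 = -15549/2 + 37893 = 60237/2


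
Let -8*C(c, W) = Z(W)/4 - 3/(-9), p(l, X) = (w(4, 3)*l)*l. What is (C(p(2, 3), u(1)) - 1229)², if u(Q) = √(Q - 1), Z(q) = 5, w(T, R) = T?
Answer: 13924708009/9216 ≈ 1.5109e+6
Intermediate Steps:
p(l, X) = 4*l² (p(l, X) = (4*l)*l = 4*l²)
u(Q) = √(-1 + Q)
C(c, W) = -19/96 (C(c, W) = -(5/4 - 3/(-9))/8 = -(5*(¼) - 3*(-⅑))/8 = -(5/4 + ⅓)/8 = -⅛*19/12 = -19/96)
(C(p(2, 3), u(1)) - 1229)² = (-19/96 - 1229)² = (-118003/96)² = 13924708009/9216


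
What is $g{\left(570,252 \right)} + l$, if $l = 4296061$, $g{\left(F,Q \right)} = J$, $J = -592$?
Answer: $4295469$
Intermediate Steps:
$g{\left(F,Q \right)} = -592$
$g{\left(570,252 \right)} + l = -592 + 4296061 = 4295469$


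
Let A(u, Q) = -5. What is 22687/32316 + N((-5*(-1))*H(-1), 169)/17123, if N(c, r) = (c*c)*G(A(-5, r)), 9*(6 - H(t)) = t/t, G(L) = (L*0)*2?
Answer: 22687/32316 ≈ 0.70204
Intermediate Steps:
G(L) = 0 (G(L) = 0*2 = 0)
H(t) = 53/9 (H(t) = 6 - t/(9*t) = 6 - ⅑*1 = 6 - ⅑ = 53/9)
N(c, r) = 0 (N(c, r) = (c*c)*0 = c²*0 = 0)
22687/32316 + N((-5*(-1))*H(-1), 169)/17123 = 22687/32316 + 0/17123 = 22687*(1/32316) + 0*(1/17123) = 22687/32316 + 0 = 22687/32316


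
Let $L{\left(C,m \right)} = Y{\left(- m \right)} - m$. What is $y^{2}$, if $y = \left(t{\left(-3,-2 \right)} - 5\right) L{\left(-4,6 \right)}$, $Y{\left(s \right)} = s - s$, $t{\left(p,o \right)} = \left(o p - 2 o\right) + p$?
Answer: $144$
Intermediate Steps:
$t{\left(p,o \right)} = p - 2 o + o p$ ($t{\left(p,o \right)} = \left(- 2 o + o p\right) + p = p - 2 o + o p$)
$Y{\left(s \right)} = 0$
$L{\left(C,m \right)} = - m$ ($L{\left(C,m \right)} = 0 - m = - m$)
$y = -12$ ($y = \left(\left(-3 - -4 - -6\right) - 5\right) \left(\left(-1\right) 6\right) = \left(\left(-3 + 4 + 6\right) - 5\right) \left(-6\right) = \left(7 - 5\right) \left(-6\right) = 2 \left(-6\right) = -12$)
$y^{2} = \left(-12\right)^{2} = 144$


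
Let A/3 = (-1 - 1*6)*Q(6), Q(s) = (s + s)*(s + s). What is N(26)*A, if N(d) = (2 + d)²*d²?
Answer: -1602671616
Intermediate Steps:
Q(s) = 4*s² (Q(s) = (2*s)*(2*s) = 4*s²)
A = -3024 (A = 3*((-1 - 1*6)*(4*6²)) = 3*((-1 - 6)*(4*36)) = 3*(-7*144) = 3*(-1008) = -3024)
N(d) = d²*(2 + d)²
N(26)*A = (26²*(2 + 26)²)*(-3024) = (676*28²)*(-3024) = (676*784)*(-3024) = 529984*(-3024) = -1602671616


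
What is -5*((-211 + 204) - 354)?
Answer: 1805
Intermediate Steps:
-5*((-211 + 204) - 354) = -5*(-7 - 354) = -5*(-361) = 1805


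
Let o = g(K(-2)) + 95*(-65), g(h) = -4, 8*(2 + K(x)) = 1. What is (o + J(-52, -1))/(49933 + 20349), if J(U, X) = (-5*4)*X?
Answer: -6159/70282 ≈ -0.087633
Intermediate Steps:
K(x) = -15/8 (K(x) = -2 + (1/8)*1 = -2 + 1/8 = -15/8)
J(U, X) = -20*X
o = -6179 (o = -4 + 95*(-65) = -4 - 6175 = -6179)
(o + J(-52, -1))/(49933 + 20349) = (-6179 - 20*(-1))/(49933 + 20349) = (-6179 + 20)/70282 = -6159*1/70282 = -6159/70282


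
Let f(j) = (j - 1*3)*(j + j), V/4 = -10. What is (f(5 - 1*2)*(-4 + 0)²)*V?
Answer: 0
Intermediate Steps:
V = -40 (V = 4*(-10) = -40)
f(j) = 2*j*(-3 + j) (f(j) = (j - 3)*(2*j) = (-3 + j)*(2*j) = 2*j*(-3 + j))
(f(5 - 1*2)*(-4 + 0)²)*V = ((2*(5 - 1*2)*(-3 + (5 - 1*2)))*(-4 + 0)²)*(-40) = ((2*(5 - 2)*(-3 + (5 - 2)))*(-4)²)*(-40) = ((2*3*(-3 + 3))*16)*(-40) = ((2*3*0)*16)*(-40) = (0*16)*(-40) = 0*(-40) = 0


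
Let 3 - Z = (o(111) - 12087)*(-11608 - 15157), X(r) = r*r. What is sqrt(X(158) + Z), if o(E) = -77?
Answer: I*sqrt(325544493) ≈ 18043.0*I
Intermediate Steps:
X(r) = r**2
Z = -325569457 (Z = 3 - (-77 - 12087)*(-11608 - 15157) = 3 - (-12164)*(-26765) = 3 - 1*325569460 = 3 - 325569460 = -325569457)
sqrt(X(158) + Z) = sqrt(158**2 - 325569457) = sqrt(24964 - 325569457) = sqrt(-325544493) = I*sqrt(325544493)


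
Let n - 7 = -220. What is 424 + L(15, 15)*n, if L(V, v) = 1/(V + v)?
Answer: 4169/10 ≈ 416.90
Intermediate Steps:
n = -213 (n = 7 - 220 = -213)
424 + L(15, 15)*n = 424 - 213/(15 + 15) = 424 - 213/30 = 424 + (1/30)*(-213) = 424 - 71/10 = 4169/10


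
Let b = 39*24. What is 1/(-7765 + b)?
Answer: -1/6829 ≈ -0.00014643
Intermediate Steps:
b = 936
1/(-7765 + b) = 1/(-7765 + 936) = 1/(-6829) = -1/6829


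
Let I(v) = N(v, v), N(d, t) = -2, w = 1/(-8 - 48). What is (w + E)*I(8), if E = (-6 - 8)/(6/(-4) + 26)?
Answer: 33/28 ≈ 1.1786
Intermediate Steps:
w = -1/56 (w = 1/(-56) = -1/56 ≈ -0.017857)
I(v) = -2
E = -4/7 (E = -14/(6*(-¼) + 26) = -14/(-3/2 + 26) = -14/49/2 = -14*2/49 = -4/7 ≈ -0.57143)
(w + E)*I(8) = (-1/56 - 4/7)*(-2) = -33/56*(-2) = 33/28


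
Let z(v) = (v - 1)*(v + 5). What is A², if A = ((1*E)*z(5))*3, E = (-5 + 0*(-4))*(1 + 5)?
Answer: 12960000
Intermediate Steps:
z(v) = (-1 + v)*(5 + v)
E = -30 (E = (-5 + 0)*6 = -5*6 = -30)
A = -3600 (A = ((1*(-30))*(-5 + 5² + 4*5))*3 = -30*(-5 + 25 + 20)*3 = -30*40*3 = -1200*3 = -3600)
A² = (-3600)² = 12960000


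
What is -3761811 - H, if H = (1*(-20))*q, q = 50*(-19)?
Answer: -3780811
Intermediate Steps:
q = -950
H = 19000 (H = (1*(-20))*(-950) = -20*(-950) = 19000)
-3761811 - H = -3761811 - 1*19000 = -3761811 - 19000 = -3780811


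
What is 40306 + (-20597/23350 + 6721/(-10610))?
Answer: 499258702074/12387175 ≈ 40305.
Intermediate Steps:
40306 + (-20597/23350 + 6721/(-10610)) = 40306 + (-20597*1/23350 + 6721*(-1/10610)) = 40306 + (-20597/23350 - 6721/10610) = 40306 - 18773476/12387175 = 499258702074/12387175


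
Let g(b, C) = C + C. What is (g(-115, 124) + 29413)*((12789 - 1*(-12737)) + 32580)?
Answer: 1723482066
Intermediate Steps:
g(b, C) = 2*C
(g(-115, 124) + 29413)*((12789 - 1*(-12737)) + 32580) = (2*124 + 29413)*((12789 - 1*(-12737)) + 32580) = (248 + 29413)*((12789 + 12737) + 32580) = 29661*(25526 + 32580) = 29661*58106 = 1723482066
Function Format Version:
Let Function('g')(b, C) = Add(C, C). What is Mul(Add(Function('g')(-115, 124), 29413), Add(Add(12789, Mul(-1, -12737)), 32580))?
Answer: 1723482066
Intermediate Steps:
Function('g')(b, C) = Mul(2, C)
Mul(Add(Function('g')(-115, 124), 29413), Add(Add(12789, Mul(-1, -12737)), 32580)) = Mul(Add(Mul(2, 124), 29413), Add(Add(12789, Mul(-1, -12737)), 32580)) = Mul(Add(248, 29413), Add(Add(12789, 12737), 32580)) = Mul(29661, Add(25526, 32580)) = Mul(29661, 58106) = 1723482066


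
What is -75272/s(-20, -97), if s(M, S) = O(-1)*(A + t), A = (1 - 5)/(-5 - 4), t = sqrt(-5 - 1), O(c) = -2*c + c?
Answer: -1354896/251 + 3048516*I*sqrt(6)/251 ≈ -5398.0 + 29750.0*I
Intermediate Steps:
O(c) = -c
t = I*sqrt(6) (t = sqrt(-6) = I*sqrt(6) ≈ 2.4495*I)
A = 4/9 (A = -4/(-9) = -4*(-1/9) = 4/9 ≈ 0.44444)
s(M, S) = 4/9 + I*sqrt(6) (s(M, S) = (-1*(-1))*(4/9 + I*sqrt(6)) = 1*(4/9 + I*sqrt(6)) = 4/9 + I*sqrt(6))
-75272/s(-20, -97) = -75272/(4/9 + I*sqrt(6))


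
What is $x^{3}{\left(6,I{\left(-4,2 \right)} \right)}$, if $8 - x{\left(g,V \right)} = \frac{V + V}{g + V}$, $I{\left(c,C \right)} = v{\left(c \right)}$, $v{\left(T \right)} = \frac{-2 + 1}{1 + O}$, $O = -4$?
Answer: $\frac{3375000}{6859} \approx 492.05$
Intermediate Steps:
$v{\left(T \right)} = \frac{1}{3}$ ($v{\left(T \right)} = \frac{-2 + 1}{1 - 4} = - \frac{1}{-3} = \left(-1\right) \left(- \frac{1}{3}\right) = \frac{1}{3}$)
$I{\left(c,C \right)} = \frac{1}{3}$
$x{\left(g,V \right)} = 8 - \frac{2 V}{V + g}$ ($x{\left(g,V \right)} = 8 - \frac{V + V}{g + V} = 8 - \frac{2 V}{V + g}$)
$x^{3}{\left(6,I{\left(-4,2 \right)} \right)} = \left(\frac{2 \left(3 \cdot \frac{1}{3} + 4 \cdot 6\right)}{\frac{1}{3} + 6}\right)^{3} = \left(\frac{2 \left(1 + 24\right)}{\frac{19}{3}}\right)^{3} = \left(2 \cdot \frac{3}{19} \cdot 25\right)^{3} = \left(\frac{150}{19}\right)^{3} = \frac{3375000}{6859}$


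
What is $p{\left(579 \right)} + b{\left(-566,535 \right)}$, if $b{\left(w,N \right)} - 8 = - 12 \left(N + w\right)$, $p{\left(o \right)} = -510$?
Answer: $-130$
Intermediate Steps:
$b{\left(w,N \right)} = 8 - 12 N - 12 w$ ($b{\left(w,N \right)} = 8 - 12 \left(N + w\right) = 8 - \left(12 N + 12 w\right) = 8 - 12 N - 12 w$)
$p{\left(579 \right)} + b{\left(-566,535 \right)} = -510 - -380 = -510 + \left(8 - 6420 + 6792\right) = -510 + 380 = -130$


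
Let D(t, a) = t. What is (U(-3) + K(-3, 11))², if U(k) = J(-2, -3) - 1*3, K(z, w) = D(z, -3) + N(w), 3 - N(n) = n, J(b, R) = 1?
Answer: 169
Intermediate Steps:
N(n) = 3 - n
K(z, w) = 3 + z - w (K(z, w) = z + (3 - w) = 3 + z - w)
U(k) = -2 (U(k) = 1 - 1*3 = 1 - 3 = -2)
(U(-3) + K(-3, 11))² = (-2 + (3 - 3 - 1*11))² = (-2 + (3 - 3 - 11))² = (-2 - 11)² = (-13)² = 169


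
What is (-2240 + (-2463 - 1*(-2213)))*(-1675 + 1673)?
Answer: 4980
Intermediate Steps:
(-2240 + (-2463 - 1*(-2213)))*(-1675 + 1673) = (-2240 + (-2463 + 2213))*(-2) = (-2240 - 250)*(-2) = -2490*(-2) = 4980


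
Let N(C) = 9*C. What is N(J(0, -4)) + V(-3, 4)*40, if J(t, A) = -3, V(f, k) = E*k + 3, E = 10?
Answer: 1693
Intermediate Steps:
V(f, k) = 3 + 10*k (V(f, k) = 10*k + 3 = 3 + 10*k)
N(J(0, -4)) + V(-3, 4)*40 = 9*(-3) + (3 + 10*4)*40 = -27 + (3 + 40)*40 = -27 + 43*40 = -27 + 1720 = 1693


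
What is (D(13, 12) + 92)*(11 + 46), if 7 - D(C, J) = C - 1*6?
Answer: 5244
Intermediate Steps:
D(C, J) = 13 - C (D(C, J) = 7 - (C - 1*6) = 7 - (C - 6) = 7 - (-6 + C) = 7 + (6 - C) = 13 - C)
(D(13, 12) + 92)*(11 + 46) = ((13 - 1*13) + 92)*(11 + 46) = ((13 - 13) + 92)*57 = (0 + 92)*57 = 92*57 = 5244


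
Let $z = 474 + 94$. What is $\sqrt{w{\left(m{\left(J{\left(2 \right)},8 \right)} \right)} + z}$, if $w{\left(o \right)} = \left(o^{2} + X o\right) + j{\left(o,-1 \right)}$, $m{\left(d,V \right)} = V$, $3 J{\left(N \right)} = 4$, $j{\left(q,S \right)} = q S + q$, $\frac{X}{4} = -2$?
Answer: $2 \sqrt{142} \approx 23.833$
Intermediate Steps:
$X = -8$ ($X = 4 \left(-2\right) = -8$)
$j{\left(q,S \right)} = q + S q$ ($j{\left(q,S \right)} = S q + q = q + S q$)
$J{\left(N \right)} = \frac{4}{3}$ ($J{\left(N \right)} = \frac{1}{3} \cdot 4 = \frac{4}{3}$)
$w{\left(o \right)} = o^{2} - 8 o$ ($w{\left(o \right)} = \left(o^{2} - 8 o\right) + o \left(1 - 1\right) = \left(o^{2} - 8 o\right) + o 0 = \left(o^{2} - 8 o\right) + 0 = o^{2} - 8 o$)
$z = 568$
$\sqrt{w{\left(m{\left(J{\left(2 \right)},8 \right)} \right)} + z} = \sqrt{8 \left(-8 + 8\right) + 568} = \sqrt{8 \cdot 0 + 568} = \sqrt{0 + 568} = \sqrt{568} = 2 \sqrt{142}$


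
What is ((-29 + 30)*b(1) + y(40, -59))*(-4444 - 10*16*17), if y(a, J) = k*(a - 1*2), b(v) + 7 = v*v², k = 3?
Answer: -773712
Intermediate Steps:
b(v) = -7 + v³ (b(v) = -7 + v*v² = -7 + v³)
y(a, J) = -6 + 3*a (y(a, J) = 3*(a - 1*2) = 3*(a - 2) = 3*(-2 + a) = -6 + 3*a)
((-29 + 30)*b(1) + y(40, -59))*(-4444 - 10*16*17) = ((-29 + 30)*(-7 + 1³) + (-6 + 3*40))*(-4444 - 10*16*17) = (1*(-7 + 1) + (-6 + 120))*(-4444 - 160*17) = (1*(-6) + 114)*(-4444 - 2720) = (-6 + 114)*(-7164) = 108*(-7164) = -773712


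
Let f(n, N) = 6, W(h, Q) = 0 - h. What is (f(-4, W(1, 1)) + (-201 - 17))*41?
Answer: -8692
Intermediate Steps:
W(h, Q) = -h
(f(-4, W(1, 1)) + (-201 - 17))*41 = (6 + (-201 - 17))*41 = (6 - 218)*41 = -212*41 = -8692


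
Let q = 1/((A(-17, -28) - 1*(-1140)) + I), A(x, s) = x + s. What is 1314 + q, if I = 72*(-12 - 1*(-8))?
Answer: 1060399/807 ≈ 1314.0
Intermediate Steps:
A(x, s) = s + x
I = -288 (I = 72*(-12 + 8) = 72*(-4) = -288)
q = 1/807 (q = 1/(((-28 - 17) - 1*(-1140)) - 288) = 1/((-45 + 1140) - 288) = 1/(1095 - 288) = 1/807 ≈ 0.0012392)
1314 + q = 1314 + 1/807 = 1060399/807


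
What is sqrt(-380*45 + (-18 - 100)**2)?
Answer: 2*I*sqrt(794) ≈ 56.356*I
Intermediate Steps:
sqrt(-380*45 + (-18 - 100)**2) = sqrt(-17100 + (-118)**2) = sqrt(-17100 + 13924) = sqrt(-3176) = 2*I*sqrt(794)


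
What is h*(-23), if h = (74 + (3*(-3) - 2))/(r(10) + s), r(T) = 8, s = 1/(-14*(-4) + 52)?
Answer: -156492/865 ≈ -180.92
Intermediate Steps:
s = 1/108 (s = 1/(56 + 52) = 1/108 ≈ 0.0092593)
h = 6804/865 (h = (74 + (3*(-3) - 2))/(8 + 1/108) = (74 + (-9 - 2))/(865/108) = (74 - 11)*(108/865) = 63*(108/865) = 6804/865 ≈ 7.8659)
h*(-23) = (6804/865)*(-23) = -156492/865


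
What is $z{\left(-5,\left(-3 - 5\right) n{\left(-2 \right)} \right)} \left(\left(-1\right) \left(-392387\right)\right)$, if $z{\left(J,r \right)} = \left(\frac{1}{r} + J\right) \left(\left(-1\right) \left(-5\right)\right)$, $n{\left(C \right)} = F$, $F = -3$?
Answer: $- \frac{233470265}{24} \approx -9.7279 \cdot 10^{6}$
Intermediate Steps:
$n{\left(C \right)} = -3$
$z{\left(J,r \right)} = 5 J + \frac{5}{r}$ ($z{\left(J,r \right)} = \left(J + \frac{1}{r}\right) 5 = 5 J + \frac{5}{r}$)
$z{\left(-5,\left(-3 - 5\right) n{\left(-2 \right)} \right)} \left(\left(-1\right) \left(-392387\right)\right) = \left(5 \left(-5\right) + \frac{5}{\left(-3 - 5\right) \left(-3\right)}\right) \left(\left(-1\right) \left(-392387\right)\right) = \left(-25 + \frac{5}{\left(-8\right) \left(-3\right)}\right) 392387 = \left(-25 + \frac{5}{24}\right) 392387 = \left(- \frac{595}{24}\right) 392387 = - \frac{233470265}{24}$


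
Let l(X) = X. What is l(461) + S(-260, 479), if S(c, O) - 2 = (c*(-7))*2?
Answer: 4103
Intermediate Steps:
S(c, O) = 2 - 14*c (S(c, O) = 2 + (c*(-7))*2 = 2 - 7*c*2 = 2 - 14*c)
l(461) + S(-260, 479) = 461 + (2 - 14*(-260)) = 461 + (2 + 3640) = 461 + 3642 = 4103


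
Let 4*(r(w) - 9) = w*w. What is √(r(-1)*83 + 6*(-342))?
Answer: I*√5137/2 ≈ 35.836*I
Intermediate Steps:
r(w) = 9 + w²/4 (r(w) = 9 + (w*w)/4 = 9 + w²/4)
√(r(-1)*83 + 6*(-342)) = √((9 + (¼)*(-1)²)*83 + 6*(-342)) = √((9 + (¼)*1)*83 - 2052) = √((9 + ¼)*83 - 2052) = √((37/4)*83 - 2052) = √(3071/4 - 2052) = √(-5137/4) = I*√5137/2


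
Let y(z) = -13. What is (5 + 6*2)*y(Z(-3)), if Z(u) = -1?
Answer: -221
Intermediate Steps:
(5 + 6*2)*y(Z(-3)) = (5 + 6*2)*(-13) = (5 + 12)*(-13) = 17*(-13) = -221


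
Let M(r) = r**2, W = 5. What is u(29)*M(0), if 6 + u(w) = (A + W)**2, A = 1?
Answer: 0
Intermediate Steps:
u(w) = 30 (u(w) = -6 + (1 + 5)**2 = -6 + 6**2 = -6 + 36 = 30)
u(29)*M(0) = 30*0**2 = 30*0 = 0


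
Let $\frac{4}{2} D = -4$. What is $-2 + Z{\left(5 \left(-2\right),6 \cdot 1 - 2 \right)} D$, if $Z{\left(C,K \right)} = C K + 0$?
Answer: $78$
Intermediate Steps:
$D = -2$ ($D = \frac{1}{2} \left(-4\right) = -2$)
$Z{\left(C,K \right)} = C K$
$-2 + Z{\left(5 \left(-2\right),6 \cdot 1 - 2 \right)} D = -2 + 5 \left(-2\right) \left(6 \cdot 1 - 2\right) \left(-2\right) = -2 + - 10 \left(6 - 2\right) \left(-2\right) = -2 + \left(-10\right) 4 \left(-2\right) = -2 - -80 = -2 + 80 = 78$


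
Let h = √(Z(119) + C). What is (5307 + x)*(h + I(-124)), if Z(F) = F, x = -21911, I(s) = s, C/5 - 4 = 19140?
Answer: 2058896 - 16604*√95839 ≈ -3.0813e+6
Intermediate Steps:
C = 95720 (C = 20 + 5*19140 = 20 + 95700 = 95720)
h = √95839 (h = √(119 + 95720) = √95839 ≈ 309.58)
(5307 + x)*(h + I(-124)) = (5307 - 21911)*(√95839 - 124) = -16604*(-124 + √95839) = 2058896 - 16604*√95839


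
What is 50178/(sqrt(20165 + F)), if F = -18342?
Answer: 50178*sqrt(1823)/1823 ≈ 1175.2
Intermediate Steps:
50178/(sqrt(20165 + F)) = 50178/(sqrt(20165 - 18342)) = 50178/(sqrt(1823)) = 50178*(sqrt(1823)/1823) = 50178*sqrt(1823)/1823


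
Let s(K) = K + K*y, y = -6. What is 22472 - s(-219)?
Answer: 21377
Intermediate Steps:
s(K) = -5*K (s(K) = K + K*(-6) = K - 6*K = -5*K)
22472 - s(-219) = 22472 - (-5)*(-219) = 22472 - 1*1095 = 22472 - 1095 = 21377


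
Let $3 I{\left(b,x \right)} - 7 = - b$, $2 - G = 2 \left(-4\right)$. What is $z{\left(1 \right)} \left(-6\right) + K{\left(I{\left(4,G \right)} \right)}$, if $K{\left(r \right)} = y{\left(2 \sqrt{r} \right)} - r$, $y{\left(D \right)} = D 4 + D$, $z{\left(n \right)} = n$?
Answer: $3$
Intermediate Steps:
$G = 10$ ($G = 2 - 2 \left(-4\right) = 2 - -8 = 2 + 8 = 10$)
$I{\left(b,x \right)} = \frac{7}{3} - \frac{b}{3}$ ($I{\left(b,x \right)} = \frac{7}{3} + \frac{\left(-1\right) b}{3} = \frac{7}{3} - \frac{b}{3}$)
$y{\left(D \right)} = 5 D$ ($y{\left(D \right)} = 4 D + D = 5 D$)
$K{\left(r \right)} = - r + 10 \sqrt{r}$ ($K{\left(r \right)} = 5 \cdot 2 \sqrt{r} - r = 10 \sqrt{r} - r = - r + 10 \sqrt{r}$)
$z{\left(1 \right)} \left(-6\right) + K{\left(I{\left(4,G \right)} \right)} = 1 \left(-6\right) - \left(\frac{7}{3} - \frac{4}{3} - 10 \sqrt{\frac{7}{3} - \frac{4}{3}}\right) = -6 + \left(- (\frac{7}{3} - \frac{4}{3}) + 10 \sqrt{\frac{7}{3} - \frac{4}{3}}\right) = -6 + \left(\left(-1\right) 1 + 10 \sqrt{1}\right) = -6 + \left(-1 + 10 \cdot 1\right) = -6 + \left(-1 + 10\right) = -6 + 9 = 3$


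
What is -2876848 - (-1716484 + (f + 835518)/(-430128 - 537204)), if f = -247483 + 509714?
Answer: -1122456131099/967332 ≈ -1.1604e+6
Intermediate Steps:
f = 262231
-2876848 - (-1716484 + (f + 835518)/(-430128 - 537204)) = -2876848 - (-1716484 + (262231 + 835518)/(-430128 - 537204)) = -2876848 - (-1716484 + 1097749/(-967332)) = -2876848 - (-1716484 + 1097749*(-1/967332)) = -2876848 - (-1716484 - 1097749/967332) = -2876848 - 1*(-1660410998437/967332) = -2876848 + 1660410998437/967332 = -1122456131099/967332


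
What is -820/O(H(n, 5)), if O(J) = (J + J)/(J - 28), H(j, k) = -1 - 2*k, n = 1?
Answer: -15990/11 ≈ -1453.6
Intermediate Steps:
O(J) = 2*J/(-28 + J) (O(J) = (2*J)/(-28 + J) = 2*J/(-28 + J))
-820/O(H(n, 5)) = -820*(-28 + (-1 - 2*5))/(2*(-1 - 2*5)) = -820*(-28 + (-1 - 10))/(2*(-1 - 10)) = -820/(2*(-11)/(-28 - 11)) = -820/(2*(-11)/(-39)) = -820/(2*(-11)*(-1/39)) = -820/22/39 = -820*39/22 = -15990/11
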